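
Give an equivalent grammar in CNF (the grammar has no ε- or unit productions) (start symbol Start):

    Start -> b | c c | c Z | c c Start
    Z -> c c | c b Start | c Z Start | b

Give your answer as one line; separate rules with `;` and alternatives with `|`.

Introduce a nonterminal for each terminal appearing in a rule of length ≥ 2: X1 → c, X2 → b.
Binarize each right-hand side of length ≥ 3 by chaining fresh nonterminals (Y1, Y2, …): affected rules were Start → X1 X1 Start; Z → X1 X2 Start; Z → X1 Z Start.

Start -> b | X1 X1 | X1 Z | X1 Y1; Z -> X1 X1 | X1 Y2 | X1 Y3 | b; X1 -> c; X2 -> b; Y1 -> X1 Start; Y2 -> X2 Start; Y3 -> Z Start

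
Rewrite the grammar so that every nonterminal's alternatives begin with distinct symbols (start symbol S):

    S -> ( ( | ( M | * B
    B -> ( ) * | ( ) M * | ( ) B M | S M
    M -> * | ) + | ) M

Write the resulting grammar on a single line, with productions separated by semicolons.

S has alternatives sharing prefix '(': factor to S → ( S' with S' → ( | M.
B has alternatives sharing prefix '( )': factor to B → ( ) B' with B' → * | M * | B M.
M has alternatives sharing prefix ')': factor to M → ) M' with M' → + | M.

S -> * B | ( S'; B -> S M | ( ) B'; M -> * | ) M'; S' -> ( | M; B' -> * | M * | B M; M' -> + | M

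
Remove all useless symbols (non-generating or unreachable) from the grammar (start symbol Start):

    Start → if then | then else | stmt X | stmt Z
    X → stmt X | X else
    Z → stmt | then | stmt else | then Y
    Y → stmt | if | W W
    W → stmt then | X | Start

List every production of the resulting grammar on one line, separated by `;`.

Generating nonterminals: {Start, W, Y, Z}.
Reachable from Start after that: {Start, W, Y, Z}.
Removed useless symbols: {X} and every production mentioning them.

Start → if then | then else | stmt Z; Z → stmt | then | stmt else | then Y; Y → stmt | if | W W; W → stmt then | Start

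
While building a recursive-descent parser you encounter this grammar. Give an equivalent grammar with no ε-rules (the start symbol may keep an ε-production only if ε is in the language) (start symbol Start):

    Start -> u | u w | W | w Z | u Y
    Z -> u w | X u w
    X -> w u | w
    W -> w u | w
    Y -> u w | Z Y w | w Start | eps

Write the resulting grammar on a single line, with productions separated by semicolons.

Nullable set = {Y}.
ε ∉ L(G), so no ε-production is kept.
Expand every rule over subsets of its nullable positions: Y → Z Y w gives Z Y w | Z w.

Start -> u | u w | W | w Z | u Y; Z -> u w | X u w; X -> w u | w; W -> w u | w; Y -> u w | Z Y w | Z w | w Start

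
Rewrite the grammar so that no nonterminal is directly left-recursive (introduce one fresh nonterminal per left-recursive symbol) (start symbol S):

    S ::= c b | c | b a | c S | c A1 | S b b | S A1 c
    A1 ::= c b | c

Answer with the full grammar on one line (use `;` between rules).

S ::= c b S' | c S' | b a S' | c S S' | c A1 S'; A1 ::= c b | c; S' ::= b b S' | A1 c S' | ε

Left recursion appears on S.
For S: α = {b b, A1 c}, β = {c b, c, b a, c S, c A1}. Rewrite as S → β S' and S' → α S' | ε.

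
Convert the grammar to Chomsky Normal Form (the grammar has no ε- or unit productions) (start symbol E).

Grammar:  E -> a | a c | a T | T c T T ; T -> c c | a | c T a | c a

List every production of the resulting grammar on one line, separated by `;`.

E -> a | X1 X2 | X1 T | T Y1; T -> X2 X2 | a | X2 Y3 | X2 X1; X1 -> a; X2 -> c; Y1 -> X2 Y2; Y2 -> T T; Y3 -> T X1

Introduce a nonterminal for each terminal appearing in a rule of length ≥ 2: X1 → a, X2 → c.
Binarize each right-hand side of length ≥ 3 by chaining fresh nonterminals (Y1, Y2, …): affected rules were E → T X2 T T; T → X2 T X1.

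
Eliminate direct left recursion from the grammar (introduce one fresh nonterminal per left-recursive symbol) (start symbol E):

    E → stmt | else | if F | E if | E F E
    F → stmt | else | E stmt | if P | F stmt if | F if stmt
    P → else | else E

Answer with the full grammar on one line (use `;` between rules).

Left recursion appears on E, F.
For E: α = {if, F E}, β = {stmt, else, if F}. Rewrite as E → β E' and E' → α E' | ε.
For F: α = {stmt if, if stmt}, β = {stmt, else, E stmt, if P}. Rewrite as F → β F' and F' → α F' | ε.

E → stmt E' | else E' | if F E'; F → stmt F' | else F' | E stmt F' | if P F'; P → else | else E; E' → if E' | F E E' | epsilon; F' → stmt if F' | if stmt F' | epsilon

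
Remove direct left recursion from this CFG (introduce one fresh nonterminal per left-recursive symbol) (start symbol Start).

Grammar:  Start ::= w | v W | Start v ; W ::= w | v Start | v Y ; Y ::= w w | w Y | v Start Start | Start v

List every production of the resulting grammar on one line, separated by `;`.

Start ::= w Start1 | v W Start1; W ::= w | v Start | v Y; Y ::= w w | w Y | v Start Start | Start v; Start1 ::= v Start1 | ε

Start is directly left-recursive.
For Start: α = {v}, β = {w, v W}. Rewrite as Start → β Start1 and Start1 → α Start1 | ε.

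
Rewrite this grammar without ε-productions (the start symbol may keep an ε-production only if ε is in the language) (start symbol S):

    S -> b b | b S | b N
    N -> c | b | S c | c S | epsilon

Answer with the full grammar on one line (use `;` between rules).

S -> b b | b S | b N | b; N -> c | b | S c | c S

Nullable nonterminals: {N}.
ε ∉ L(G), so no ε-production is kept.
Expand every rule over subsets of its nullable positions: S → b N gives b N | b.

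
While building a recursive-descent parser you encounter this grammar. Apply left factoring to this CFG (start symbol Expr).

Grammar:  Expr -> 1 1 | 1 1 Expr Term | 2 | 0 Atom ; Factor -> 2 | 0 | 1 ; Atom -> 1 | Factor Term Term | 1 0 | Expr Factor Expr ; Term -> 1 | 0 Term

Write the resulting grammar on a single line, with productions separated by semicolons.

Expr has alternatives sharing prefix '1 1': factor to Expr → 1 1 Expr1 with Expr1 → ε | Expr Term.
Atom has alternatives sharing prefix '1': factor to Atom → 1 Atom1 with Atom1 → ε | 0.

Expr -> 2 | 0 Atom | 1 1 Expr1; Factor -> 2 | 0 | 1; Atom -> Factor Term Term | Expr Factor Expr | 1 Atom1; Term -> 1 | 0 Term; Expr1 -> ε | Expr Term; Atom1 -> ε | 0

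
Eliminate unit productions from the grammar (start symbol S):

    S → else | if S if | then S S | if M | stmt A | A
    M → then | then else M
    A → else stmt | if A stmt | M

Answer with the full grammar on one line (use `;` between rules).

S → else | if S if | then S S | if M | stmt A | else stmt | if A stmt | then | then else M; M → then | then else M; A → else stmt | if A stmt | then | then else M

Unit pairs: A ⇒* {M}; S ⇒* {A, M}.
For every A with A ⇒* B via unit rules, add B's non-unit alternatives to A; then delete every rule of the form X → Y.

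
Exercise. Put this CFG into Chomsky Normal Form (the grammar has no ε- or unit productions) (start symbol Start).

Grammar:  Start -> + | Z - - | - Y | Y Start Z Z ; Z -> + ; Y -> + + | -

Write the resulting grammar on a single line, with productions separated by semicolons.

Start -> + | Z Y1 | X1 Y | Y Y2; Z -> +; Y -> X2 X2 | -; X1 -> -; X2 -> +; Y1 -> X1 X1; Y2 -> Start Y3; Y3 -> Z Z

Introduce a nonterminal for each terminal appearing in a rule of length ≥ 2: X1 → -, X2 → +.
Binarize each right-hand side of length ≥ 3 by chaining fresh nonterminals (Y1, Y2, …): affected rules were Start → Z X1 X1; Start → Y Start Z Z.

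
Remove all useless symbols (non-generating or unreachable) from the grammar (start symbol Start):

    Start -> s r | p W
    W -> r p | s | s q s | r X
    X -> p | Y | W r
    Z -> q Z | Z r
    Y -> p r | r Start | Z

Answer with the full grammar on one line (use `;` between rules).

Generating nonterminals: {Start, W, X, Y}.
Reachable from Start after that: {Start, W, X, Y}.
Removed useless symbols: {Z} and every production mentioning them.

Start -> s r | p W; W -> r p | s | s q s | r X; X -> p | Y | W r; Y -> p r | r Start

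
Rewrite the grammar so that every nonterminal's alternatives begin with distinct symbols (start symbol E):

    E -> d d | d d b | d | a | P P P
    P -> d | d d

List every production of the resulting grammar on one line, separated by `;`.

E has alternatives sharing prefix 'd': factor to E → d E' with E' → d | d b | ε.
P has alternatives sharing prefix 'd': factor to P → d P' with P' → ε | d.
E' has alternatives sharing prefix 'd': factor to E' → d E'' with E'' → ε | b.

E -> a | P P P | d E'; P -> d P'; E' -> ε | d E''; P' -> ε | d; E'' -> ε | b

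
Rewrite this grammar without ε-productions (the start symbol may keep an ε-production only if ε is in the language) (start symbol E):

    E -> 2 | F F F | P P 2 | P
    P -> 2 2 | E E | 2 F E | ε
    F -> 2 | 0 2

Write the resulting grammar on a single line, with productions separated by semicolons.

E -> 2 | F F F | P P 2 | P 2 | P | ε; P -> 2 2 | E E | E | 2 F E | 2 F; F -> 2 | 0 2

The nullable symbols are {E, P}.
ε ∈ L(G) since E is nullable, so keep E → ε.
Add the nullable-subset variants: E → P P 2 gives P P 2 | P 2. P → E E gives E E | E. P → 2 F E gives 2 F E | 2 F.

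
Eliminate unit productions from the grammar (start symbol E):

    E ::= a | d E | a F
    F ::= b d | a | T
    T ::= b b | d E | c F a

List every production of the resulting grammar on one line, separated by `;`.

E ::= a | d E | a F; F ::= b d | a | b b | d E | c F a; T ::= b b | d E | c F a

Unit pairs: F ⇒* {T}.
For each unit pair (A, B), copy every non-unit production of B to A, then drop all unit productions.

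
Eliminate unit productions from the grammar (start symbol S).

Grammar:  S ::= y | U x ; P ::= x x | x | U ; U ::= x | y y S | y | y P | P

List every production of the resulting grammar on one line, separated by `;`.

S ::= y | U x; P ::= x | y y S | y | y P | x x; U ::= x | y y S | y | y P | x x

Unit pairs: P ⇒* {U}; U ⇒* {P}.
For every A with A ⇒* B via unit rules, add B's non-unit alternatives to A; then delete every rule of the form X → Y.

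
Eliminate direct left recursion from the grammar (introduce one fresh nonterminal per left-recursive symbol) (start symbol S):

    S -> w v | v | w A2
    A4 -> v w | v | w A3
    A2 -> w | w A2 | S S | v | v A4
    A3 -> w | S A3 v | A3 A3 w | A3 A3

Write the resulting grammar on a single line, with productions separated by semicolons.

S -> w v | v | w A2; A4 -> v w | v | w A3; A2 -> w | w A2 | S S | v | v A4; A3 -> w A3' | S A3 v A3'; A3' -> A3 w A3' | A3 A3' | ε

A3 is directly left-recursive.
For A3: α = {A3 w, A3}, β = {w, S A3 v}. Rewrite as A3 → β A3' and A3' → α A3' | ε.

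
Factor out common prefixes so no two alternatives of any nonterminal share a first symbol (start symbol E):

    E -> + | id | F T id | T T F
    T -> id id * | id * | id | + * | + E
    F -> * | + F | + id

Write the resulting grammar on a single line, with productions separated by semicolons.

E -> + | id | F T id | T T F; T -> id T' | + T''; F -> * | + F'; T' -> id * | * | ε; T'' -> * | E; F' -> F | id

T has alternatives sharing prefix 'id': factor to T → id T' with T' → id * | * | ε.
T has alternatives sharing prefix '+': factor to T → + T'' with T'' → * | E.
F has alternatives sharing prefix '+': factor to F → + F' with F' → F | id.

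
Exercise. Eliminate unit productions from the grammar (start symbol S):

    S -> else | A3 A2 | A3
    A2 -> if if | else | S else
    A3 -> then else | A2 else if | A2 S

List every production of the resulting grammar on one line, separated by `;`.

Unit pairs: S ⇒* {A3}.
For every A with A ⇒* B via unit rules, add B's non-unit alternatives to A; then delete every rule of the form X → Y.

S -> else | A3 A2 | then else | A2 else if | A2 S; A2 -> if if | else | S else; A3 -> then else | A2 else if | A2 S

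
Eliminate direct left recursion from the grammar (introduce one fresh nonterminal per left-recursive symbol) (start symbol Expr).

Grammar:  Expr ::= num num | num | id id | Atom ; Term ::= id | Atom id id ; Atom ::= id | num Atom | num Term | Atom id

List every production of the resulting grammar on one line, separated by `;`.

Expr ::= num num | num | id id | Atom; Term ::= id | Atom id id; Atom ::= id Atom1 | num Atom Atom1 | num Term Atom1; Atom1 ::= id Atom1 | ε

Left recursion appears on Atom.
For Atom: α = {id}, β = {id, num Atom, num Term}. Rewrite as Atom → β Atom1 and Atom1 → α Atom1 | ε.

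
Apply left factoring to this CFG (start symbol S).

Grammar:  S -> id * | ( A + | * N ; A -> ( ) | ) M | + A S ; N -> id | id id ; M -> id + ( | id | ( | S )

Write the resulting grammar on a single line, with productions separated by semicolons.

S -> id * | ( A + | * N; A -> ( ) | ) M | + A S; N -> id N'; M -> ( | S ) | id M'; N' -> epsilon | id; M' -> + ( | epsilon

N has alternatives sharing prefix 'id': factor to N → id N' with N' → ε | id.
M has alternatives sharing prefix 'id': factor to M → id M' with M' → + ( | ε.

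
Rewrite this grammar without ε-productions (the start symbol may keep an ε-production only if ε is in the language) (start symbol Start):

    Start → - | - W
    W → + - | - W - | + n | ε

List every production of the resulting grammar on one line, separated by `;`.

Start → - | - W; W → + - | - W - | - - | + n

Nullable nonterminals: {W}.
ε ∉ L(G), so no ε-production is kept.
For each production, add variants omitting each subset of nullable occurrences: W → - W - gives - W - | - -.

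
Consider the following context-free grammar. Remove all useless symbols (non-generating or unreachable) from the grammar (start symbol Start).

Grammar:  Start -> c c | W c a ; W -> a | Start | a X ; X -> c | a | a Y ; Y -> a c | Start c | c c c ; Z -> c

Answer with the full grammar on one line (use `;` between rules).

Generating nonterminals: {Start, W, X, Y, Z}.
Reachable from Start after that: {Start, W, X, Y}.
Removed useless symbols: {Z} and every production mentioning them.

Start -> c c | W c a; W -> a | Start | a X; X -> c | a | a Y; Y -> a c | Start c | c c c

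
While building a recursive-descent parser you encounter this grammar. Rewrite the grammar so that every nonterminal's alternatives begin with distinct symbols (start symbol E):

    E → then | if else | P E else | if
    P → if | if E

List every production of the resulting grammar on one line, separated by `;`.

E → then | P E else | if E'; P → if P'; E' → else | ε; P' → ε | E

E has alternatives sharing prefix 'if': factor to E → if E' with E' → else | ε.
P has alternatives sharing prefix 'if': factor to P → if P' with P' → ε | E.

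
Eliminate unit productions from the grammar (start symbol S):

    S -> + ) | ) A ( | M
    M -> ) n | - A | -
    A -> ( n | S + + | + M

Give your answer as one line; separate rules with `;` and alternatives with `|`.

S -> + ) | ) A ( | ) n | - A | -; M -> ) n | - A | -; A -> ( n | S + + | + M

Unit pairs: S ⇒* {M}.
For every A with A ⇒* B via unit rules, add B's non-unit alternatives to A; then delete every rule of the form X → Y.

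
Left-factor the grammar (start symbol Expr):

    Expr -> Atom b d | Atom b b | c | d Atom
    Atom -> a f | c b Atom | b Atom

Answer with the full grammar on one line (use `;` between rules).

Expr has alternatives sharing prefix 'Atom b': factor to Expr → Atom b Expr1 with Expr1 → d | b.

Expr -> c | d Atom | Atom b Expr1; Atom -> a f | c b Atom | b Atom; Expr1 -> d | b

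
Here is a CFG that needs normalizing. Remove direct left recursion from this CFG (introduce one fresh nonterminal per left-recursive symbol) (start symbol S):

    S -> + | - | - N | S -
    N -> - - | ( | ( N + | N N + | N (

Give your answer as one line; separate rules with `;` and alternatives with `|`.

S -> + S' | - S' | - N S'; N -> - - N' | ( N' | ( N + N'; S' -> - S' | ε; N' -> N + N' | ( N' | ε

Left recursion appears on S, N.
For S: α = {-}, β = {+, -, - N}. Rewrite as S → β S' and S' → α S' | ε.
For N: α = {N +, (}, β = {- -, (, ( N +}. Rewrite as N → β N' and N' → α N' | ε.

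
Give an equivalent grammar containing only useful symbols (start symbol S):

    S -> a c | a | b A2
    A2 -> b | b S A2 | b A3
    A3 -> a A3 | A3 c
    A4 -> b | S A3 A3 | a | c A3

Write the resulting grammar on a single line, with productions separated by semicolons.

S -> a c | a | b A2; A2 -> b | b S A2

Generating nonterminals: {A2, A4, S}.
Reachable from S after that: {A2, S}.
Removed useless symbols: {A3, A4} and every production mentioning them.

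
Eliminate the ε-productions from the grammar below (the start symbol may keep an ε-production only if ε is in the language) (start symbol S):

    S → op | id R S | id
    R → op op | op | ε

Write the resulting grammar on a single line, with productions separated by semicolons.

S → op | id R S | id S | id; R → op op | op

Nullable nonterminals: {R}.
ε ∉ L(G), so no ε-production is kept.
For each production, add variants omitting each subset of nullable occurrences: S → id R S gives id R S | id S.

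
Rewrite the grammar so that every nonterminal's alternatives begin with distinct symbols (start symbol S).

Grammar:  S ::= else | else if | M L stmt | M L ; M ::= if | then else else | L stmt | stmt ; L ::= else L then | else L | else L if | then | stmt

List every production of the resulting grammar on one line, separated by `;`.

S has alternatives sharing prefix 'M L': factor to S → M L S' with S' → stmt | ε.
S has alternatives sharing prefix 'else': factor to S → else S'' with S'' → ε | if.
L has alternatives sharing prefix 'else L': factor to L → else L L' with L' → then | ε | if.

S ::= M L S' | else S''; M ::= if | then else else | L stmt | stmt; L ::= then | stmt | else L L'; S' ::= stmt | ε; S'' ::= ε | if; L' ::= then | ε | if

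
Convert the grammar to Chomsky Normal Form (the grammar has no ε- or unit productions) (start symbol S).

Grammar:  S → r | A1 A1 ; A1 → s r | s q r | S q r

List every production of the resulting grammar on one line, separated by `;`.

Introduce a nonterminal for each terminal appearing in a rule of length ≥ 2: X1 → s, X2 → r, X3 → q.
Binarize each right-hand side of length ≥ 3 by chaining fresh nonterminals (Y1, Y2, …): affected rules were A1 → X1 X3 X2; A1 → S X3 X2.

S → r | A1 A1; A1 → X1 X2 | X1 Y1 | S Y2; X1 → s; X2 → r; X3 → q; Y1 → X3 X2; Y2 → X3 X2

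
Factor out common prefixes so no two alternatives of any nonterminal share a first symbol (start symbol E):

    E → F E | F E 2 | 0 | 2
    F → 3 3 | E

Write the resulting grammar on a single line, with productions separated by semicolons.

E → 0 | 2 | F E E'; F → 3 3 | E; E' → ε | 2

E has alternatives sharing prefix 'F E': factor to E → F E E' with E' → ε | 2.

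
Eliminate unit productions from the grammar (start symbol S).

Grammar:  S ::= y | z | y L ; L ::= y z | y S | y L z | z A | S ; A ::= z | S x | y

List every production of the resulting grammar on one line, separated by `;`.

Unit pairs: L ⇒* {S}.
For every A with A ⇒* B via unit rules, add B's non-unit alternatives to A; then delete every rule of the form X → Y.

S ::= y | z | y L; L ::= y z | y S | y L z | z A | y | z | y L; A ::= z | S x | y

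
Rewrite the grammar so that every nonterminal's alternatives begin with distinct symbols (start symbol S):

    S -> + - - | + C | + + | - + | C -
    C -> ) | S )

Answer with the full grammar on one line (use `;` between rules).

S -> - + | C - | + S'; C -> ) | S ); S' -> - - | C | +

S has alternatives sharing prefix '+': factor to S → + S' with S' → - - | C | +.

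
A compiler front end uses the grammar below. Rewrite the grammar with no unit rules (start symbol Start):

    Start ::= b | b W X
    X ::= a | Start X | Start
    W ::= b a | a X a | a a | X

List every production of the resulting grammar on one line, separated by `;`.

Unit pairs: W ⇒* {Start, X}; X ⇒* {Start}.
For every A with A ⇒* B via unit rules, add B's non-unit alternatives to A; then delete every rule of the form X → Y.

Start ::= b | b W X; X ::= b | b W X | a | Start X; W ::= b | b W X | a | Start X | b a | a X a | a a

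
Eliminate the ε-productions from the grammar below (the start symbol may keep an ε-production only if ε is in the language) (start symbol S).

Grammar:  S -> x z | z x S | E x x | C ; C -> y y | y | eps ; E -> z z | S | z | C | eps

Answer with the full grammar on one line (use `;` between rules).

S -> x z | z x S | z x | E x x | x x | C | ε; C -> y y | y; E -> z z | S | z | C

Nullable nonterminals: {C, E, S}.
ε ∈ L(G) since S is nullable, so keep S → ε.
Expand every rule over subsets of its nullable positions: S → z x S gives z x S | z x. S → E x x gives E x x | x x.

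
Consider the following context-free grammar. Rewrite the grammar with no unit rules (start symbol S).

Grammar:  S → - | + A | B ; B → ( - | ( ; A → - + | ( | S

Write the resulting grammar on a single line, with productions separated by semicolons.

S → ( - | ( | - | + A; B → ( - | (; A → ( - | ( | - | + A | - +

Unit pairs: A ⇒* {B, S}; S ⇒* {B}.
For each unit pair (A, B), copy every non-unit production of B to A, then drop all unit productions.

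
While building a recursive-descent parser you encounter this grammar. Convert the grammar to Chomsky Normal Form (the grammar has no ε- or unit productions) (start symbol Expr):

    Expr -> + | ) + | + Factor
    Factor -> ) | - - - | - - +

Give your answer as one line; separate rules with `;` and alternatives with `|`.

Introduce a nonterminal for each terminal appearing in a rule of length ≥ 2: X1 → ), X2 → +, X3 → -.
Binarize each right-hand side of length ≥ 3 by chaining fresh nonterminals (Y1, Y2, …): affected rules were Factor → X3 X3 X3; Factor → X3 X3 X2.

Expr -> + | X1 X2 | X2 Factor; Factor -> ) | X3 Y1 | X3 Y2; X1 -> ); X2 -> +; X3 -> -; Y1 -> X3 X3; Y2 -> X3 X2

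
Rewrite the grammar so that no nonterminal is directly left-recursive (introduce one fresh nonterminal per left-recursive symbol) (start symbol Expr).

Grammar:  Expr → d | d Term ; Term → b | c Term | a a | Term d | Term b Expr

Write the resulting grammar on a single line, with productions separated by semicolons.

Expr → d | d Term; Term → b Term1 | c Term Term1 | a a Term1; Term1 → d Term1 | b Expr Term1 | epsilon

Left recursion appears on Term.
For Term: α = {d, b Expr}, β = {b, c Term, a a}. Rewrite as Term → β Term1 and Term1 → α Term1 | ε.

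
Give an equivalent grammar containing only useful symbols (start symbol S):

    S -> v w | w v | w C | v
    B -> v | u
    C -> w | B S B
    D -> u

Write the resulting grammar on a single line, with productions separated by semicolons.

S -> v w | w v | w C | v; B -> v | u; C -> w | B S B

Generating nonterminals: {B, C, D, S}.
Reachable from S after that: {B, C, S}.
Removed useless symbols: {D} and every production mentioning them.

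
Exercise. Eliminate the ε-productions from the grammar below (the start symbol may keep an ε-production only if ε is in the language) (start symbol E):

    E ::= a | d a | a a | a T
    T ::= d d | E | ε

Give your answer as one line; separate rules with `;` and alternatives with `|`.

Nullable nonterminals: {T}.
ε ∉ L(G), so no ε-production is kept.

E ::= a | d a | a a | a T; T ::= d d | E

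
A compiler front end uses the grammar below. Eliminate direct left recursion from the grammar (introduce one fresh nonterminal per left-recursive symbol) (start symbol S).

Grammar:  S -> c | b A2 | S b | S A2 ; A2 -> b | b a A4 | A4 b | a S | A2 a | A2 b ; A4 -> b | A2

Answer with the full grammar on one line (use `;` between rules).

Left recursion appears on S, A2.
For S: α = {b, A2}, β = {c, b A2}. Rewrite as S → β S' and S' → α S' | ε.
For A2: α = {a, b}, β = {b, b a A4, A4 b, a S}. Rewrite as A2 → β A2' and A2' → α A2' | ε.

S -> c S' | b A2 S'; A2 -> b A2' | b a A4 A2' | A4 b A2' | a S A2'; A4 -> b | A2; S' -> b S' | A2 S' | epsilon; A2' -> a A2' | b A2' | epsilon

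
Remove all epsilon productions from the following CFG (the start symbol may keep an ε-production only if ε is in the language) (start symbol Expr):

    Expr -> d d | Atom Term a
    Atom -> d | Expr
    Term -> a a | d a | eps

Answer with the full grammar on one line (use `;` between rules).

Expr -> d d | Atom Term a | Atom a; Atom -> d | Expr; Term -> a a | d a

Nullable set = {Term}.
ε ∉ L(G), so no ε-production is kept.
Add the nullable-subset variants: Expr → Atom Term a gives Atom Term a | Atom a.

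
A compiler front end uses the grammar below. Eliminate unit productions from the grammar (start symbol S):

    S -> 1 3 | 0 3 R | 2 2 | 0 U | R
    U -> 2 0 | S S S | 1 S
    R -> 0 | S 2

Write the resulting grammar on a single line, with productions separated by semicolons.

S -> 1 3 | 0 3 R | 2 2 | 0 U | 0 | S 2; U -> 2 0 | S S S | 1 S; R -> 0 | S 2

Unit pairs: S ⇒* {R}.
Replace each nonterminal's rules with the union of the non-unit rules of every nonterminal it unit-derives.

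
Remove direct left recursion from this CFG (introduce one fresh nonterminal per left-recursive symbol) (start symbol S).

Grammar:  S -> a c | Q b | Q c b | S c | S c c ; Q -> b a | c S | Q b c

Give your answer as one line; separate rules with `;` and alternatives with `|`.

S -> a c S' | Q b S' | Q c b S'; Q -> b a Q' | c S Q'; S' -> c S' | c c S' | eps; Q' -> b c Q' | eps

Directly left-recursive nonterminals: S, Q.
For S: α = {c, c c}, β = {a c, Q b, Q c b}. Rewrite as S → β S' and S' → α S' | ε.
For Q: α = {b c}, β = {b a, c S}. Rewrite as Q → β Q' and Q' → α Q' | ε.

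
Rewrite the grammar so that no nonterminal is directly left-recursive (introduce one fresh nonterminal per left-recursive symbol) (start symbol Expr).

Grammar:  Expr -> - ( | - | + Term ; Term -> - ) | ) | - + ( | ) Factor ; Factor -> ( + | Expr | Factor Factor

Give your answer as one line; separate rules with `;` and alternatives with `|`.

Factor is directly left-recursive.
For Factor: α = {Factor}, β = {( +, Expr}. Rewrite as Factor → β Factor1 and Factor1 → α Factor1 | ε.

Expr -> - ( | - | + Term; Term -> - ) | ) | - + ( | ) Factor; Factor -> ( + Factor1 | Expr Factor1; Factor1 -> Factor Factor1 | ε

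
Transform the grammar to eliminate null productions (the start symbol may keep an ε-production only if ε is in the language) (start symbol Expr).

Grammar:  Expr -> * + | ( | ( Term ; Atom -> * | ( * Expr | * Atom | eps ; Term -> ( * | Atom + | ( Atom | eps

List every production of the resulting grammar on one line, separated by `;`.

Expr -> * + | ( | ( Term; Atom -> * | ( * Expr | * Atom; Term -> ( * | Atom + | + | ( Atom | (

Nullable set = {Atom, Term}.
ε ∉ L(G), so no ε-production is kept.
Add the nullable-subset variants: Term → Atom + gives Atom + | +. Term → ( Atom gives ( Atom | (.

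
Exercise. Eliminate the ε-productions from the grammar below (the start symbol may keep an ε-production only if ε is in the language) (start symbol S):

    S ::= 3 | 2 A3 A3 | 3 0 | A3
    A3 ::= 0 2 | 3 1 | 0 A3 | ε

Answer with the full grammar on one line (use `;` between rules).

Nullable set = {A3, S}.
ε ∈ L(G) since S is nullable, so keep S → ε.
Add the nullable-subset variants: S → 2 A3 A3 gives 2 A3 A3 | 2 A3 | 2. A3 → 0 A3 gives 0 A3 | 0.

S ::= 3 | 2 A3 A3 | 2 A3 | 2 | 3 0 | A3 | ε; A3 ::= 0 2 | 3 1 | 0 A3 | 0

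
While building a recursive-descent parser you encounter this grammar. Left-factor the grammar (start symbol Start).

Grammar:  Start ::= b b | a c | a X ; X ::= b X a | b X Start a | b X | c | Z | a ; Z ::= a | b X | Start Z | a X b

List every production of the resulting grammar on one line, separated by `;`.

Start has alternatives sharing prefix 'a': factor to Start → a Start1 with Start1 → c | X.
X has alternatives sharing prefix 'b X': factor to X → b X X1 with X1 → a | Start a | ε.
Z has alternatives sharing prefix 'a': factor to Z → a Z1 with Z1 → ε | X b.

Start ::= b b | a Start1; X ::= c | Z | a | b X X1; Z ::= b X | Start Z | a Z1; Start1 ::= c | X; X1 ::= a | Start a | ε; Z1 ::= ε | X b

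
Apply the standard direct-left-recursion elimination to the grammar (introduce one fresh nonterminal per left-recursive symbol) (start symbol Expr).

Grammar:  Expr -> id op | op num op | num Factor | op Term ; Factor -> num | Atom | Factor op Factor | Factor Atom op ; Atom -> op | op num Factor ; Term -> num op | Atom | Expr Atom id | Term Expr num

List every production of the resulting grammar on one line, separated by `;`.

Expr -> id op | op num op | num Factor | op Term; Factor -> num Factor1 | Atom Factor1; Atom -> op | op num Factor; Term -> num op Term1 | Atom Term1 | Expr Atom id Term1; Factor1 -> op Factor Factor1 | Atom op Factor1 | ε; Term1 -> Expr num Term1 | ε

Directly left-recursive nonterminals: Factor, Term.
For Factor: α = {op Factor, Atom op}, β = {num, Atom}. Rewrite as Factor → β Factor1 and Factor1 → α Factor1 | ε.
For Term: α = {Expr num}, β = {num op, Atom, Expr Atom id}. Rewrite as Term → β Term1 and Term1 → α Term1 | ε.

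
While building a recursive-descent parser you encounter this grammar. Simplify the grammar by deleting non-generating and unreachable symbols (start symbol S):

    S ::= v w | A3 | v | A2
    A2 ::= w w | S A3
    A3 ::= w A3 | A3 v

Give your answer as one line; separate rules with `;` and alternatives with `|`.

S ::= v w | v | A2; A2 ::= w w

Generating nonterminals: {A2, S}.
Reachable from S after that: {A2, S}.
Removed useless symbols: {A3} and every production mentioning them.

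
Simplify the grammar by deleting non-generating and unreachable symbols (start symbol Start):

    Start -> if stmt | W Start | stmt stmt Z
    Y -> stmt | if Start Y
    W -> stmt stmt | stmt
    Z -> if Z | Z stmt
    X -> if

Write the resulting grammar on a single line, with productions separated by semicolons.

Start -> if stmt | W Start; W -> stmt stmt | stmt

Generating nonterminals: {Start, W, X, Y}.
Reachable from Start after that: {Start, W}.
Removed useless symbols: {X, Y, Z} and every production mentioning them.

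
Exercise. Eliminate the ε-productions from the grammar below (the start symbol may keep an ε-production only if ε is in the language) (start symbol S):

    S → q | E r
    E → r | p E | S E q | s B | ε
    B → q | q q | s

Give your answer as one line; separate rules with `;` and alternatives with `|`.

The nullable symbols are {E}.
ε ∉ L(G), so no ε-production is kept.
For each production, add variants omitting each subset of nullable occurrences: S → E r gives E r | r. E → p E gives p E | p. E → S E q gives S E q | S q.

S → q | E r | r; E → r | p E | p | S E q | S q | s B; B → q | q q | s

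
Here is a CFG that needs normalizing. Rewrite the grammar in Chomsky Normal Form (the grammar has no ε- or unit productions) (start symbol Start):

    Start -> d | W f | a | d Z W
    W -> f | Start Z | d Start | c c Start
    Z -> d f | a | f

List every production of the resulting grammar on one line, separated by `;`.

Introduce a nonterminal for each terminal appearing in a rule of length ≥ 2: X1 → f, X2 → d, X3 → c.
Binarize each right-hand side of length ≥ 3 by chaining fresh nonterminals (Y1, Y2, …): affected rules were Start → X2 Z W; W → X3 X3 Start.

Start -> d | W X1 | a | X2 Y1; W -> f | Start Z | X2 Start | X3 Y2; Z -> X2 X1 | a | f; X1 -> f; X2 -> d; X3 -> c; Y1 -> Z W; Y2 -> X3 Start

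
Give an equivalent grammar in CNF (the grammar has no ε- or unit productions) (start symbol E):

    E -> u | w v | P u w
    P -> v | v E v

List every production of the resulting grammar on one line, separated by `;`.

Introduce a nonterminal for each terminal appearing in a rule of length ≥ 2: X1 → w, X2 → v, X3 → u.
Binarize each right-hand side of length ≥ 3 by chaining fresh nonterminals (Y1, Y2, …): affected rules were E → P X3 X1; P → X2 E X2.

E -> u | X1 X2 | P Y1; P -> v | X2 Y2; X1 -> w; X2 -> v; X3 -> u; Y1 -> X3 X1; Y2 -> E X2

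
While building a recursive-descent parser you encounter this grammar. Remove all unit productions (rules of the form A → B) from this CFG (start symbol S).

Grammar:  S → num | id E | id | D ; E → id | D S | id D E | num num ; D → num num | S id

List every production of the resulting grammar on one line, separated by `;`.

S → num num | S id | num | id E | id; E → id | D S | id D E | num num; D → num num | S id

Unit pairs: S ⇒* {D}.
For every A with A ⇒* B via unit rules, add B's non-unit alternatives to A; then delete every rule of the form X → Y.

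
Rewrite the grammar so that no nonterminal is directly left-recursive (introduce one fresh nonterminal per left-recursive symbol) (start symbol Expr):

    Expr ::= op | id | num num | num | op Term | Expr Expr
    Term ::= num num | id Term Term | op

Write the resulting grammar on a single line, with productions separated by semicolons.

Left recursion appears on Expr.
For Expr: α = {Expr}, β = {op, id, num num, num, op Term}. Rewrite as Expr → β Expr1 and Expr1 → α Expr1 | ε.

Expr ::= op Expr1 | id Expr1 | num num Expr1 | num Expr1 | op Term Expr1; Term ::= num num | id Term Term | op; Expr1 ::= Expr Expr1 | epsilon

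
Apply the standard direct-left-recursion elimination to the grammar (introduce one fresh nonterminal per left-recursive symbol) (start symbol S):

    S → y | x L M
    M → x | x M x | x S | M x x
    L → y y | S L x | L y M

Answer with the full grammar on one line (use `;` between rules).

S → y | x L M; M → x M' | x M x M' | x S M'; L → y y L' | S L x L'; M' → x x M' | ε; L' → y M L' | ε

Directly left-recursive nonterminals: M, L.
For M: α = {x x}, β = {x, x M x, x S}. Rewrite as M → β M' and M' → α M' | ε.
For L: α = {y M}, β = {y y, S L x}. Rewrite as L → β L' and L' → α L' | ε.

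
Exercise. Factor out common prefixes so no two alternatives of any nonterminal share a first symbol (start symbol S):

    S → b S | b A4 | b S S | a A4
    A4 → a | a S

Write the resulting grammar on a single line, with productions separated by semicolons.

S has alternatives sharing prefix 'b': factor to S → b S' with S' → S | A4 | S S.
A4 has alternatives sharing prefix 'a': factor to A4 → a A4' with A4' → ε | S.
S' has alternatives sharing prefix 'S': factor to S' → S S'' with S'' → ε | S.

S → a A4 | b S'; A4 → a A4'; S' → A4 | S S''; A4' → ε | S; S'' → ε | S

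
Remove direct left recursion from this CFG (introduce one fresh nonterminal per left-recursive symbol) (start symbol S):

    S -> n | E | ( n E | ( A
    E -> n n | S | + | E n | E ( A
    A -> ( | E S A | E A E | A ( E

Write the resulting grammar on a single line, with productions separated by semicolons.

E, A are directly left-recursive.
For E: α = {n, ( A}, β = {n n, S, +}. Rewrite as E → β E' and E' → α E' | ε.
For A: α = {( E}, β = {(, E S A, E A E}. Rewrite as A → β A' and A' → α A' | ε.

S -> n | E | ( n E | ( A; E -> n n E' | S E' | + E'; A -> ( A' | E S A A' | E A E A'; E' -> n E' | ( A E' | ε; A' -> ( E A' | ε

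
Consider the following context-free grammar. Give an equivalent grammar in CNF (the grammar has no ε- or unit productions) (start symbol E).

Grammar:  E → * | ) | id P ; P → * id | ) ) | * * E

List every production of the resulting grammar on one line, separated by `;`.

E → * | ) | X1 P; P → X2 X1 | X3 X3 | X2 Y1; X1 → id; X2 → *; X3 → ); Y1 → X2 E

Introduce a nonterminal for each terminal appearing in a rule of length ≥ 2: X1 → id, X2 → *, X3 → ).
Binarize each right-hand side of length ≥ 3 by chaining fresh nonterminals (Y1, Y2, …): affected rules were P → X2 X2 E.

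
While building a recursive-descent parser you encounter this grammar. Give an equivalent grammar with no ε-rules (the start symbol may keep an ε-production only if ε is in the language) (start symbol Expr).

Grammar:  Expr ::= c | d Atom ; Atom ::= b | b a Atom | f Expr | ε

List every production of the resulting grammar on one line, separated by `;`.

The nullable symbols are {Atom}.
ε ∉ L(G), so no ε-production is kept.
For each production, add variants omitting each subset of nullable occurrences: Expr → d Atom gives d Atom | d. Atom → b a Atom gives b a Atom | b a.

Expr ::= c | d Atom | d; Atom ::= b | b a Atom | b a | f Expr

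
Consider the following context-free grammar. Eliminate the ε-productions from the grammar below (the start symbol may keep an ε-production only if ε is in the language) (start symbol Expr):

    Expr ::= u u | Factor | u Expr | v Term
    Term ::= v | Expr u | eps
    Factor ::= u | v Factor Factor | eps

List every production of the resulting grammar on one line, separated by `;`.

Expr ::= u u | Factor | u Expr | u | v Term | v | ε; Term ::= v | Expr u | u; Factor ::= u | v Factor Factor | v Factor | v

The nullable symbols are {Expr, Factor, Term}.
ε ∈ L(G) since Expr is nullable, so keep Expr → ε.
Expand every rule over subsets of its nullable positions: Expr → u Expr gives u Expr | u. Expr → v Term gives v Term | v. Term → Expr u gives Expr u | u. Factor → v Factor Factor gives v Factor Factor | v Factor | v.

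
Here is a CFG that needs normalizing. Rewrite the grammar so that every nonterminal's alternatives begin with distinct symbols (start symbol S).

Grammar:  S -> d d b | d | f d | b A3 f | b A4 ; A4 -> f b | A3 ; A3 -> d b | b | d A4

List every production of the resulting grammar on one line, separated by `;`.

S has alternatives sharing prefix 'd': factor to S → d S' with S' → d b | ε.
S has alternatives sharing prefix 'b': factor to S → b S'' with S'' → A3 f | A4.
A3 has alternatives sharing prefix 'd': factor to A3 → d A3' with A3' → b | A4.

S -> f d | d S' | b S''; A4 -> f b | A3; A3 -> b | d A3'; S' -> d b | ε; S'' -> A3 f | A4; A3' -> b | A4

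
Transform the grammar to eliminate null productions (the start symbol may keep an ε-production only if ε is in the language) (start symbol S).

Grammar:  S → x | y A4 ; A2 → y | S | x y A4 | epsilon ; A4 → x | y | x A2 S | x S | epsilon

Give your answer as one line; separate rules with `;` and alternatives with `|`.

S → x | y A4 | y; A2 → y | S | x y A4 | x y; A4 → x | y | x A2 S | x S

Nullable nonterminals: {A2, A4}.
ε ∉ L(G), so no ε-production is kept.
Add the nullable-subset variants: S → y A4 gives y A4 | y. A2 → x y A4 gives x y A4 | x y. A4 → x A2 S gives x A2 S | x S.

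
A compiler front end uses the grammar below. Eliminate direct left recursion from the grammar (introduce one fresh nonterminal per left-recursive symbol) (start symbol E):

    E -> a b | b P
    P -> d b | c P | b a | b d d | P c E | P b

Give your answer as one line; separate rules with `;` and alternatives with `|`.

Left recursion appears on P.
For P: α = {c E, b}, β = {d b, c P, b a, b d d}. Rewrite as P → β P' and P' → α P' | ε.

E -> a b | b P; P -> d b P' | c P P' | b a P' | b d d P'; P' -> c E P' | b P' | ε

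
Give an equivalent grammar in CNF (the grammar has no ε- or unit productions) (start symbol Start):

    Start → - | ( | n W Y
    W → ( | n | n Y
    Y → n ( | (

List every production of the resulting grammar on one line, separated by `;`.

Start → - | ( | X1 Y1; W → ( | n | X1 Y; Y → X1 X2 | (; X1 → n; X2 → (; Y1 → W Y

Introduce a nonterminal for each terminal appearing in a rule of length ≥ 2: X1 → n, X2 → (.
Binarize each right-hand side of length ≥ 3 by chaining fresh nonterminals (Y1, Y2, …): affected rules were Start → X1 W Y.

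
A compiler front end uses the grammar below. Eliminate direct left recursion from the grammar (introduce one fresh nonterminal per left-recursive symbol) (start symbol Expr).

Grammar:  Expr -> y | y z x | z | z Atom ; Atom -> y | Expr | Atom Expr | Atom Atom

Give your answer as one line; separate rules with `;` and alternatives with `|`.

Expr -> y | y z x | z | z Atom; Atom -> y Atom1 | Expr Atom1; Atom1 -> Expr Atom1 | Atom Atom1 | ε

Directly left-recursive nonterminal: Atom.
For Atom: α = {Expr, Atom}, β = {y, Expr}. Rewrite as Atom → β Atom1 and Atom1 → α Atom1 | ε.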